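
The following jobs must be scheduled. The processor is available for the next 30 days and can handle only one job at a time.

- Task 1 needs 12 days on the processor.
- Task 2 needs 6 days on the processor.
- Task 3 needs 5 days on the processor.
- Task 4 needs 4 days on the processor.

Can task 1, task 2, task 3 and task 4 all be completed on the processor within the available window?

Yes

Running back to back, the jobs need 12 + 6 + 5 + 4 = 27 days on the processor.
Since 27 ≤ 30, they fit within the window.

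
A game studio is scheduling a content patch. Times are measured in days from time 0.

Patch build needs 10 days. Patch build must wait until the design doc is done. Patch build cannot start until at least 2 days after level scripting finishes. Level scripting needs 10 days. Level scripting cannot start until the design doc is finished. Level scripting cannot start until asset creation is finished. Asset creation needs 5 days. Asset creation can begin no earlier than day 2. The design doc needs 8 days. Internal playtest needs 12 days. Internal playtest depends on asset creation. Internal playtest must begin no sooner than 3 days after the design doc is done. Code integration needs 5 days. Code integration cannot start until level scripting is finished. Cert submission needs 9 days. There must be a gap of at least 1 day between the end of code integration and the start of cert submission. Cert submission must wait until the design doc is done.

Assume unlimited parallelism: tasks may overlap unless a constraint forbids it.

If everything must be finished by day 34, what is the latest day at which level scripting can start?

Nothing follows cert submission; the deadline of day 34 is its only limit. It must start by 34 − 9 = day 25.
Code integration feeds into cert submission (must start by day 25, minus 1-day gap → day 24); so code integration must finish by day 24 and therefore start by day 19.
Patch build has no dependents, so it just needs to finish by day 34. Starting by 34 − 10 = day 24 achieves that.
For level scripting: code integration (must start by day 19); patch build (must start by day 24, minus 2-day gap → day 22). The most restrictive is day 19; with a 10-day duration, level scripting must start by day 9.

9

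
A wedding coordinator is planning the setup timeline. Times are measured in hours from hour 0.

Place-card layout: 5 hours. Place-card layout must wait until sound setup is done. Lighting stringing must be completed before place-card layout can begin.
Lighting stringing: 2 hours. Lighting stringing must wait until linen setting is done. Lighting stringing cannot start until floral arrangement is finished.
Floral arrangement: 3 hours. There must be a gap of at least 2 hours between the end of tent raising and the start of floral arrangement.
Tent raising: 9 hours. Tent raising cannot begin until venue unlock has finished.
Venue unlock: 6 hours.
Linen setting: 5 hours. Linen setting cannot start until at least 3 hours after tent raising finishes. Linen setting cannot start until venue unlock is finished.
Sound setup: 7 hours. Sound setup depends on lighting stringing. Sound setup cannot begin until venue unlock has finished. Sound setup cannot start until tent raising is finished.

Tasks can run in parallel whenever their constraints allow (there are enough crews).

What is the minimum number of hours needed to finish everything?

Venue unlock has no prerequisites, so it starts at hour 0 and finishes at hour 6.
After venue unlock (finishes hour 6), tent raising can start at hour 6 and finishes at hour 15.
After tent raising (finishes hour 15, plus 2-hour gap → hour 17), floral arrangement can start at hour 17 and finishes at hour 20.
Linen setting cannot start until tent raising (finishes hour 15, plus 3-hour gap → hour 18); venue unlock (finishes hour 6). The controlling bound is hour 18, so linen setting finishes at 18 + 5 = hour 23.
Lighting stringing has to wait for linen setting (finishes hour 23); floral arrangement (finishes hour 20). The latest of these is hour 23, so lighting stringing runs hour 23 to 23 + 2 = hour 25.
Sound setup needs all of lighting stringing (finishes hour 25); venue unlock (finishes hour 6); tent raising (finishes hour 15). That puts its earliest start at hour 25; it finishes at 25 + 7 = hour 32.
Place-card layout cannot start until sound setup (finishes hour 32); lighting stringing (finishes hour 25). The controlling bound is hour 32, so place-card layout finishes at 32 + 5 = hour 37.
All tasks are finished once the last one completes. Finish times: Venue unlock at 6, Tent raising at 15, Linen setting at 23, Floral arrangement at 20, Lighting stringing at 25, Sound setup at 32, Place-card layout at 37. The latest is hour 37.

37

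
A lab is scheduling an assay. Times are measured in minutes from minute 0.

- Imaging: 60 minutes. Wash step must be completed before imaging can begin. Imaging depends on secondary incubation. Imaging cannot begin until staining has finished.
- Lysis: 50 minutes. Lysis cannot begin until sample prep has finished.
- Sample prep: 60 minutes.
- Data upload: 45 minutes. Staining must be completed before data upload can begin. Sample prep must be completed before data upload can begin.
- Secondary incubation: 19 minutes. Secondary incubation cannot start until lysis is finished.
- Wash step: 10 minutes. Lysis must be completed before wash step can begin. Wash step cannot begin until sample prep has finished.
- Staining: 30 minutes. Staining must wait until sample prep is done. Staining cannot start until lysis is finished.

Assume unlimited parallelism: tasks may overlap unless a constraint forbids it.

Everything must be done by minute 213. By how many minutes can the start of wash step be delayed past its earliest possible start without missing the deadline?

Nothing blocks sample prep, so it runs from minute 0 to minute 60.
Lysis waits on sample prep (finishes minute 60), so it starts at minute 60 and finishes at 60 + 50 = minute 110.
For wash step: lysis (finishes minute 110); sample prep (finishes minute 60). Taking the maximum gives a start of minute 110, and it finishes at 110 + 10 = minute 120.

Working backward from the deadline:
Imaging must finish by minute 213; it takes 60 minutes, so it must start by 213 − 60 = minute 153.
Since imaging (must start by minute 153) depends on it, wash step must finish by minute 153. Backing off its 10-minute duration gives a latest start of minute 143.
So wash step can start as early as minute 110 and as late as minute 143, giving 143 − 110 = 33 minutes of slack.

33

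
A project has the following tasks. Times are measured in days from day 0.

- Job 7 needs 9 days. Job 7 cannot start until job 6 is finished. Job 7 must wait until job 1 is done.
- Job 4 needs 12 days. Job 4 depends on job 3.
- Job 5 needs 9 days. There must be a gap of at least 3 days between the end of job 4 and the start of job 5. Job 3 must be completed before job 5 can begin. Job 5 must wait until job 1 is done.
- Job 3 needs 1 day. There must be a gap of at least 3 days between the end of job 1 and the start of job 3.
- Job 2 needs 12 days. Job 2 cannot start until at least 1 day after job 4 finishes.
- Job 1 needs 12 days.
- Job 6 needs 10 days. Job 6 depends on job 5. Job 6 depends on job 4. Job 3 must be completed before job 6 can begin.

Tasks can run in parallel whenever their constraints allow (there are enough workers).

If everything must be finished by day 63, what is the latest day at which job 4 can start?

To finish by day 63, job 2 (duration 12) must start no later than day 51.
Job 7 has no dependents, so it just needs to finish by day 63. Starting by 63 − 9 = day 54 achieves that.
Since job 7 (must start by day 54) depends on it, job 6 must finish by day 54. Backing off its 10-day duration gives a latest start of day 44.
Since job 6 (must start by day 44) depends on it, job 5 must finish by day 44. Backing off its 9-day duration gives a latest start of day 35.
Job 4 has several dependents: job 2 (must start by day 51, minus 1-day gap → day 50); job 5 (must start by day 35, minus 3-day gap → day 32); job 6 (must start by day 44). The earliest of those limits is day 32, so job 4 must start by 32 − 12 = day 20.

20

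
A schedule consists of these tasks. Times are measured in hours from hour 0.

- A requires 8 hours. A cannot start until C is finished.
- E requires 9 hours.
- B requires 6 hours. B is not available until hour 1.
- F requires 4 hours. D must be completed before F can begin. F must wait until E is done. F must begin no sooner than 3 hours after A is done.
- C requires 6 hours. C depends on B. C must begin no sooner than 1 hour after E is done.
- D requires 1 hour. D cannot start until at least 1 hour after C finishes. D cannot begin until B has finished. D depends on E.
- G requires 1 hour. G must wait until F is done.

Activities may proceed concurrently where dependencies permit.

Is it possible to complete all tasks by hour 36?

Yes

E has no prerequisites, so it starts at hour 0 and finishes at hour 9.
After its own release at hour 1, B can start at hour 1 and finishes at hour 7.
For C: B (finishes hour 7); E (finishes hour 9, plus 1-hour gap → hour 10). Taking the maximum gives a start of hour 10, and it finishes at 10 + 6 = hour 16.
D needs all of C (finishes hour 16, plus 1-hour gap → hour 17); B (finishes hour 7); E (finishes hour 9). That puts its earliest start at hour 17; it finishes at 17 + 1 = hour 18.
A waits on C (finishes hour 16), so it starts at hour 16 and finishes at 16 + 8 = hour 24.
F has to wait for D (finishes hour 18); E (finishes hour 9); A (finishes hour 24, plus 3-hour gap → hour 27). The latest of these is hour 27, so F runs hour 27 to 27 + 4 = hour 31.
After F (finishes hour 31), G can start at hour 31 and finishes at hour 32.
Every task is finished by hour 32, which is no later than the deadline of 36, so the schedule is feasible.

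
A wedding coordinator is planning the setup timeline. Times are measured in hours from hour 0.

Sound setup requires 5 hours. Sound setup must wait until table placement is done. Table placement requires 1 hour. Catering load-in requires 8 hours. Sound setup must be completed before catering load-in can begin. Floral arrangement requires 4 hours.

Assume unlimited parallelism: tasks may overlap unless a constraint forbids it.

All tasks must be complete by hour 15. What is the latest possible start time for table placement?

1

To finish by hour 15, catering load-in (duration 8) must start no later than hour 7.
Since catering load-in (must start by hour 7) depends on it, sound setup must finish by hour 7. Backing off its 5-hour duration gives a latest start of hour 2.
Since sound setup (must start by hour 2) depends on it, table placement must finish by hour 2. Backing off its 1-hour duration gives a latest start of hour 1.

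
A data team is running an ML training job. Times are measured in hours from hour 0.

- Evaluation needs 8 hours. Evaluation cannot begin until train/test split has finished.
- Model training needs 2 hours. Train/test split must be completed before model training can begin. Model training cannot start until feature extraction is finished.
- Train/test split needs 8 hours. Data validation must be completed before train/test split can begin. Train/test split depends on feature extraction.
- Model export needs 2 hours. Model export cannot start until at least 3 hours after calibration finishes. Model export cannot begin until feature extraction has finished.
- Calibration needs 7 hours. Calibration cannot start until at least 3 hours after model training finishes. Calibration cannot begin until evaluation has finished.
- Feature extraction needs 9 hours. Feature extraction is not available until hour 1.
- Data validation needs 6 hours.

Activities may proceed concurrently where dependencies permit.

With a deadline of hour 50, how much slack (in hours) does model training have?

15

After its own release at hour 1, feature extraction can start at hour 1 and finishes at hour 10.
Data validation has no prerequisites, so it starts at hour 0 and finishes at hour 6.
Train/test split cannot start until data validation (finishes hour 6); feature extraction (finishes hour 10). The controlling bound is hour 10, so train/test split finishes at 10 + 8 = hour 18.
For model training: train/test split (finishes hour 18); feature extraction (finishes hour 10). Taking the maximum gives a start of hour 18, and it finishes at 18 + 2 = hour 20.

Working backward from the deadline:
Model export must finish by hour 50; it takes 2 hours, so it must start by 50 − 2 = hour 48.
Calibration must finish before model export (must start by hour 48, minus 3-hour gap → hour 45). With a 7-hour duration, calibration must start by 45 − 7 = hour 38.
Since calibration (must start by hour 38, minus 3-hour gap → hour 35) depends on it, model training must finish by hour 35. Backing off its 2-hour duration gives a latest start of hour 33.
So model training can start as early as hour 18 and as late as hour 33, giving 33 − 18 = 15 hours of slack.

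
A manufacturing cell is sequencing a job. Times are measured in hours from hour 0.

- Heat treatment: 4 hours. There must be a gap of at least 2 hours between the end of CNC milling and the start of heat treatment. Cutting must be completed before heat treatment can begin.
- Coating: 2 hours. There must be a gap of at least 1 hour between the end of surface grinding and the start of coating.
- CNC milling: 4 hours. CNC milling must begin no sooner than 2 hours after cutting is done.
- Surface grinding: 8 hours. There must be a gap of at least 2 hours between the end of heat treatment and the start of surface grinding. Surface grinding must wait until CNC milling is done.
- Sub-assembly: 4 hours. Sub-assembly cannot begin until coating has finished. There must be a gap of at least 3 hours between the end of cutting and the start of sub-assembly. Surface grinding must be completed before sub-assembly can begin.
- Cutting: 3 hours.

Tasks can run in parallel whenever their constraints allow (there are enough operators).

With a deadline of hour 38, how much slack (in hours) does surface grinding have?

Cutting has no prerequisites, so it starts at hour 0 and finishes at hour 3.
CNC milling waits on cutting (finishes hour 3, plus 2-hour gap → hour 5), so it starts at hour 5 and finishes at 5 + 4 = hour 9.
Heat treatment needs all of CNC milling (finishes hour 9, plus 2-hour gap → hour 11); cutting (finishes hour 3). That puts its earliest start at hour 11; it finishes at 11 + 4 = hour 15.
For surface grinding: heat treatment (finishes hour 15, plus 2-hour gap → hour 17); CNC milling (finishes hour 9). Taking the maximum gives a start of hour 17, and it finishes at 17 + 8 = hour 25.

Working backward from the deadline:
Sub-assembly must finish by hour 38; it takes 4 hours, so it must start by 38 − 4 = hour 34.
Since sub-assembly (must start by hour 34) depends on it, coating must finish by hour 34. Backing off its 2-hour duration gives a latest start of hour 32.
For surface grinding: coating (must start by hour 32, minus 1-hour gap → hour 31); sub-assembly (must start by hour 34). The most restrictive is hour 31; with an 8-hour duration, surface grinding must start by hour 23.
So surface grinding can start as early as hour 17 and as late as hour 23, giving 23 − 17 = 6 hours of slack.

6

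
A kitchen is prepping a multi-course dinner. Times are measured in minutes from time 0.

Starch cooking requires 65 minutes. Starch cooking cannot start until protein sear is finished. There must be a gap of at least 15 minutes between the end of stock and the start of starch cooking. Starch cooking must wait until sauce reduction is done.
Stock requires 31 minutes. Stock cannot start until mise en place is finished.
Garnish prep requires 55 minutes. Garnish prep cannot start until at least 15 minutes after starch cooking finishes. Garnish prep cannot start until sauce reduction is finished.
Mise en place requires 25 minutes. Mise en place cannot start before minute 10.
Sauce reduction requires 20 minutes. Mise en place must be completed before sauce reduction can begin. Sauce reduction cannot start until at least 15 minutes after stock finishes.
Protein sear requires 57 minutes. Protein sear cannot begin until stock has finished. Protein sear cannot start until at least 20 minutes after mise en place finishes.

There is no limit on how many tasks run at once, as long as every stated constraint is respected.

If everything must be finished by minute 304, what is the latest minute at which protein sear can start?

Nothing follows garnish prep; the deadline of minute 304 is its only limit. It must start by 304 − 55 = minute 249.
Since garnish prep (must start by minute 249, minus 15-minute gap → minute 234) depends on it, starch cooking must finish by minute 234. Backing off its 65-minute duration gives a latest start of minute 169.
Protein sear has to be done before starch cooking (must start by minute 169). That means finishing by minute 169, i.e. starting by 169 − 57 = minute 112.

112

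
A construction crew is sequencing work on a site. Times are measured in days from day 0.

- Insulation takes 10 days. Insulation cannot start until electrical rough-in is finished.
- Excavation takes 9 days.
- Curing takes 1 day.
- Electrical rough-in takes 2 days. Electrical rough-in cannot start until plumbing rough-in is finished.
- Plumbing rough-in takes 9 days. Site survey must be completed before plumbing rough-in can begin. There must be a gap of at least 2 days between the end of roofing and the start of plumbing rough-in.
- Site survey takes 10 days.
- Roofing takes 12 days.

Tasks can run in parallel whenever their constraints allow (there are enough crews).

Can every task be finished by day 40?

Nothing blocks roofing, so it runs from day 0 to day 12.
Curing has no prerequisites, so it starts at day 0 and finishes at day 1.
Nothing blocks excavation, so it runs from day 0 to day 9.
Nothing blocks site survey, so it runs from day 0 to day 10.
Plumbing rough-in cannot start until site survey (finishes day 10); roofing (finishes day 12, plus 2-day gap → day 14). The controlling bound is day 14, so plumbing rough-in finishes at 14 + 9 = day 23.
Electrical rough-in cannot begin until plumbing rough-in (finishes day 23). It runs from day 23 to 23 + 2 = day 25.
Insulation waits on electrical rough-in (finishes day 25), so it starts at day 25 and finishes at 25 + 10 = day 35.
Every task is finished by day 35, which is no later than the deadline of 40, so the schedule is feasible.

Yes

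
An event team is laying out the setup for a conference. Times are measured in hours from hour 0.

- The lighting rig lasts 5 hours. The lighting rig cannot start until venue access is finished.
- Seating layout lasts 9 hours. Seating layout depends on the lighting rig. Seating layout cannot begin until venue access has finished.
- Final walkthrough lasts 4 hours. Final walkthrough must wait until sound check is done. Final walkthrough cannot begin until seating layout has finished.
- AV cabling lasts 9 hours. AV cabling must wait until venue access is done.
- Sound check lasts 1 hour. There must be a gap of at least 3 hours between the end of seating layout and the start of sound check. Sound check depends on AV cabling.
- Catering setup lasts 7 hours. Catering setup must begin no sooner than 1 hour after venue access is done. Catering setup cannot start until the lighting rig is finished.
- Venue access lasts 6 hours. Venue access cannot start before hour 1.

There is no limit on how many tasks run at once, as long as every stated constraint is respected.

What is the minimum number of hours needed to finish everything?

Venue access cannot begin until its own release at hour 1. It runs from hour 1 to 1 + 6 = hour 7.
After venue access (finishes hour 7), AV cabling can start at hour 7 and finishes at hour 16.
The lighting rig waits on venue access (finishes hour 7), so it starts at hour 7 and finishes at 7 + 5 = hour 12.
Catering setup has to wait for venue access (finishes hour 7, plus 1-hour gap → hour 8); the lighting rig (finishes hour 12). The latest of these is hour 12, so catering setup runs hour 12 to 12 + 7 = hour 19.
Seating layout cannot start until the lighting rig (finishes hour 12); venue access (finishes hour 7). The controlling bound is hour 12, so seating layout finishes at 12 + 9 = hour 21.
For sound check: seating layout (finishes hour 21, plus 3-hour gap → hour 24); AV cabling (finishes hour 16). Taking the maximum gives a start of hour 24, and it finishes at 24 + 1 = hour 25.
Final walkthrough needs all of sound check (finishes hour 25); seating layout (finishes hour 21). That puts its earliest start at hour 25; it finishes at 25 + 4 = hour 29.
All tasks are finished once the last one completes. Finish times: Venue access at 7, The lighting rig at 12, AV cabling at 16, Seating layout at 21, Catering setup at 19, Sound check at 25, Final walkthrough at 29. The latest is hour 29.

29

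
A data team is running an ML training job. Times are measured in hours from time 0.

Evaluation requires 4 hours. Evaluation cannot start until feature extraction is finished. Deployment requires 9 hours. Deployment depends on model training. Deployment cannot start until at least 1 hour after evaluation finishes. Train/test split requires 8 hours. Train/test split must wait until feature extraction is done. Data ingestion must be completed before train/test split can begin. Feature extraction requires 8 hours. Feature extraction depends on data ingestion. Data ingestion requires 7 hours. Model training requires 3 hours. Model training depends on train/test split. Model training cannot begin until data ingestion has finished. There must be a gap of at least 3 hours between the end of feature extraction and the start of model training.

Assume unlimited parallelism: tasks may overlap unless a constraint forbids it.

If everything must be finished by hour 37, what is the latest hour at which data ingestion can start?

Deployment has no dependents, so it just needs to finish by hour 37. Starting by 37 − 9 = hour 28 achieves that.
Model training must finish before deployment (must start by hour 28). With a 3-hour duration, model training must start by 28 − 3 = hour 25.
Train/test split must finish before model training (must start by hour 25). With an 8-hour duration, train/test split must start by 25 − 8 = hour 17.
Evaluation has to be done before deployment (must start by hour 28, minus 1-hour gap → hour 27). That means finishing by hour 27, i.e. starting by 27 − 4 = hour 23.
Feature extraction must finish in time for train/test split (must start by hour 17); model training (must start by hour 25, minus 3-hour gap → hour 22); evaluation (must start by hour 23). The tightest is hour 17, so feature extraction must start by 17 − 8 = hour 9.
Data ingestion feeds feature extraction (must start by hour 9); train/test split (must start by hour 17); model training (must start by hour 25). Taking the minimum, data ingestion must finish by hour 9 and start by 9 − 7 = hour 2.

2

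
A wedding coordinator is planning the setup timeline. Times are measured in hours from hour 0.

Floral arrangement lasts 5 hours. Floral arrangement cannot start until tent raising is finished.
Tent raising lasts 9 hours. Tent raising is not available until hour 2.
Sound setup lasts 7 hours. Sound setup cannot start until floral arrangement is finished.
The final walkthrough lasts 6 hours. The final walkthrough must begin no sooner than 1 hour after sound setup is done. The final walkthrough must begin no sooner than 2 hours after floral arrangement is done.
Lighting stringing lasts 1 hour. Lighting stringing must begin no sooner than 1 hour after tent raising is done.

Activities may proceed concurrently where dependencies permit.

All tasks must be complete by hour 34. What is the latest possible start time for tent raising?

6

The final walkthrough must finish by hour 34; it takes 6 hours, so it must start by 34 − 6 = hour 28.
Sound setup has to be done before the final walkthrough (must start by hour 28, minus 1-hour gap → hour 27). That means finishing by hour 27, i.e. starting by 27 − 7 = hour 20.
Floral arrangement has several dependents: sound setup (must start by hour 20); the final walkthrough (must start by hour 28, minus 2-hour gap → hour 26). The earliest of those limits is hour 20, so floral arrangement must start by 20 − 5 = hour 15.
To finish by hour 34, lighting stringing (duration 1) must start no later than hour 33.
Tent raising must finish in time for floral arrangement (must start by hour 15); lighting stringing (must start by hour 33, minus 1-hour gap → hour 32). The tightest is hour 15, so tent raising must start by 15 − 9 = hour 6.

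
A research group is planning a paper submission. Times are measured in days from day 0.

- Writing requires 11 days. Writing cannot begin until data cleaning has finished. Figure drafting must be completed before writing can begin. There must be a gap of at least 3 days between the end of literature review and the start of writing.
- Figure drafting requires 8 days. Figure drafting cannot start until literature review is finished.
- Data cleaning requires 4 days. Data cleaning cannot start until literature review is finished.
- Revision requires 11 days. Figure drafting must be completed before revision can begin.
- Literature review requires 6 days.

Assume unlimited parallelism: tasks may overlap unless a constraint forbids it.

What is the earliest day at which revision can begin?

Literature review can start immediately at day 0; it finishes at day 6.
Figure drafting waits on literature review (finishes day 6), so it starts at day 6 and finishes at 6 + 8 = day 14.
Revision waits on figure drafting (finishes day 14), so the earliest it can start is day 14.

14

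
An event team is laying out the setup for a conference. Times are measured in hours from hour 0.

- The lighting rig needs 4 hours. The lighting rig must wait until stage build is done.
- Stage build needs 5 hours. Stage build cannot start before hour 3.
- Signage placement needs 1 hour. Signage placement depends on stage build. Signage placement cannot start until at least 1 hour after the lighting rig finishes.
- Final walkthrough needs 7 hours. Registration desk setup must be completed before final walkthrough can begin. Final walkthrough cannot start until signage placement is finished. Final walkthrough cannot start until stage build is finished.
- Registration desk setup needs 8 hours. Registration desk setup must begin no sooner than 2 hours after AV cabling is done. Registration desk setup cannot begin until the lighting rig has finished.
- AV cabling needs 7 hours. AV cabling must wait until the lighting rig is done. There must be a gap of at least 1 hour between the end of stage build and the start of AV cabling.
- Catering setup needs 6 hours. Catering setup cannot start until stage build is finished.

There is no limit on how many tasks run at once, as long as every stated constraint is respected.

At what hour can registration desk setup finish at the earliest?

Stage build cannot begin until its own release at hour 3. It runs from hour 3 to 3 + 5 = hour 8.
The lighting rig waits on stage build (finishes hour 8), so it starts at hour 8 and finishes at 8 + 4 = hour 12.
AV cabling cannot start until the lighting rig (finishes hour 12); stage build (finishes hour 8, plus 1-hour gap → hour 9). The controlling bound is hour 12, so AV cabling finishes at 12 + 7 = hour 19.
For registration desk setup: AV cabling (finishes hour 19, plus 2-hour gap → hour 21); the lighting rig (finishes hour 12). Taking the maximum gives a start of hour 21, and it finishes at 21 + 8 = hour 29.

29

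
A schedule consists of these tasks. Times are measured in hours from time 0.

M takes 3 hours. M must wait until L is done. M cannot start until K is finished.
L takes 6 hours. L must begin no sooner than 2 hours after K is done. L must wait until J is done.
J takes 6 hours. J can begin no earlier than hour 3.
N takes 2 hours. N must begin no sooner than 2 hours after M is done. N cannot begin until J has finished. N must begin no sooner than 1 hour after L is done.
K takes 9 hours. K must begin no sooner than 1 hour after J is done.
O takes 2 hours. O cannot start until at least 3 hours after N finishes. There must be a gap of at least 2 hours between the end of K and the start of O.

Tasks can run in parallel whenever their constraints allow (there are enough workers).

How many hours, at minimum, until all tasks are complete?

After its own release at hour 3, J can start at hour 3 and finishes at hour 9.
K cannot begin until J (finishes hour 9, plus 1-hour gap → hour 10). It runs from hour 10 to 10 + 9 = hour 19.
L has to wait for K (finishes hour 19, plus 2-hour gap → hour 21); J (finishes hour 9). The latest of these is hour 21, so L runs hour 21 to 21 + 6 = hour 27.
For M: L (finishes hour 27); K (finishes hour 19). Taking the maximum gives a start of hour 27, and it finishes at 27 + 3 = hour 30.
For N: M (finishes hour 30, plus 2-hour gap → hour 32); J (finishes hour 9); L (finishes hour 27, plus 1-hour gap → hour 28). Taking the maximum gives a start of hour 32, and it finishes at 32 + 2 = hour 34.
O has to wait for N (finishes hour 34, plus 3-hour gap → hour 37); K (finishes hour 19, plus 2-hour gap → hour 21). The latest of these is hour 37, so O runs hour 37 to 37 + 2 = hour 39.
All tasks are finished once the last one completes. Finish times: J at 9, K at 19, L at 27, M at 30, N at 34, O at 39. The latest is hour 39.

39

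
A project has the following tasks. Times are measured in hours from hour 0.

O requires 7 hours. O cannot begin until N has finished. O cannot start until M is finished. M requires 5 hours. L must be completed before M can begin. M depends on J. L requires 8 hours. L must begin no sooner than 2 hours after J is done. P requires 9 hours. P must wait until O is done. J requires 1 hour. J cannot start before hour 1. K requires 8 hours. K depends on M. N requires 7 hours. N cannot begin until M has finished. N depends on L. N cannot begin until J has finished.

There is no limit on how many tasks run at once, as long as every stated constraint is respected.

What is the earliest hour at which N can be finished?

J cannot begin until its own release at hour 1. It runs from hour 1 to 1 + 1 = hour 2.
After J (finishes hour 2, plus 2-hour gap → hour 4), L can start at hour 4 and finishes at hour 12.
For M: L (finishes hour 12); J (finishes hour 2). Taking the maximum gives a start of hour 12, and it finishes at 12 + 5 = hour 17.
N cannot start until M (finishes hour 17); L (finishes hour 12); J (finishes hour 2). The controlling bound is hour 17, so N finishes at 17 + 7 = hour 24.

24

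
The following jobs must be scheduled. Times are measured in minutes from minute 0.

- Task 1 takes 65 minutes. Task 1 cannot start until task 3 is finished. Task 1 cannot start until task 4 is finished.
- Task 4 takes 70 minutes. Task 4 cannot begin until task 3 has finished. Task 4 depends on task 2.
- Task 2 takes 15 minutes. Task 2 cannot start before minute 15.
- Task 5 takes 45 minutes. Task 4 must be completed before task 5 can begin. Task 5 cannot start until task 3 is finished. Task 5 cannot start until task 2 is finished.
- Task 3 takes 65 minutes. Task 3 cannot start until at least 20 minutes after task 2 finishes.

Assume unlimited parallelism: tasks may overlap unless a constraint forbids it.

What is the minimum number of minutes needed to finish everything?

After its own release at minute 15, task 2 can start at minute 15 and finishes at minute 30.
After task 2 (finishes minute 30, plus 20-minute gap → minute 50), task 3 can start at minute 50 and finishes at minute 115.
Task 4 needs all of task 3 (finishes minute 115); task 2 (finishes minute 30). That puts its earliest start at minute 115; it finishes at 115 + 70 = minute 185.
For task 5: task 4 (finishes minute 185); task 3 (finishes minute 115); task 2 (finishes minute 30). Taking the maximum gives a start of minute 185, and it finishes at 185 + 45 = minute 230.
Task 1 cannot start until task 3 (finishes minute 115); task 4 (finishes minute 185). The controlling bound is minute 185, so task 1 finishes at 185 + 65 = minute 250.
All tasks are finished once the last one completes. Finish times: Task 1 at 250, Task 2 at 30, Task 3 at 115, Task 4 at 185, Task 5 at 230. The latest is minute 250.

250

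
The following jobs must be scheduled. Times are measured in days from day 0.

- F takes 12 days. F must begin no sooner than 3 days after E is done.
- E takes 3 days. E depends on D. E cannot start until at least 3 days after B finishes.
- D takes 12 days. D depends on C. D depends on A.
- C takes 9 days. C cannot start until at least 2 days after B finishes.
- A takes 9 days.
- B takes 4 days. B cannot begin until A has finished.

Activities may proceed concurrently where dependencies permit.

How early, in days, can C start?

A has no prerequisites, so it starts at day 0 and finishes at day 9.
B cannot begin until A (finishes day 9). It runs from day 9 to 9 + 4 = day 13.
C waits on B (finishes day 13, plus 2-day gap → day 15), so the earliest it can start is day 15.

15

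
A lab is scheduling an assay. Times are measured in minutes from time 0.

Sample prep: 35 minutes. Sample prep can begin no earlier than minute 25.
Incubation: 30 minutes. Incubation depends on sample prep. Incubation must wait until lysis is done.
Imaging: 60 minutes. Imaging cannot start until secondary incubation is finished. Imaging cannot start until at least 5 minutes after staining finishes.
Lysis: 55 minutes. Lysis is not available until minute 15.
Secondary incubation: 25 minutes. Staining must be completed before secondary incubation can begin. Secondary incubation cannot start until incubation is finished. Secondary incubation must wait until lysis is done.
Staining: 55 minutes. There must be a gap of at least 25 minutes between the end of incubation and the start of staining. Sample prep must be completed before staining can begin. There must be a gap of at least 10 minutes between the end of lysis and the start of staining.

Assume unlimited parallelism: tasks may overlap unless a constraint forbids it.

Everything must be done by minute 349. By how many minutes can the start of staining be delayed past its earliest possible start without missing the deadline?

After its own release at minute 15, lysis can start at minute 15 and finishes at minute 70.
Sample prep waits on its own release at minute 25, so it starts at minute 25 and finishes at 25 + 35 = minute 60.
For incubation: sample prep (finishes minute 60); lysis (finishes minute 70). Taking the maximum gives a start of minute 70, and it finishes at 70 + 30 = minute 100.
Staining has to wait for incubation (finishes minute 100, plus 25-minute gap → minute 125); sample prep (finishes minute 60); lysis (finishes minute 70, plus 10-minute gap → minute 80). The latest of these is minute 125, so staining runs minute 125 to 125 + 55 = minute 180.

Working backward from the deadline:
Imaging has no dependents, so it just needs to finish by minute 349. Starting by 349 − 60 = minute 289 achieves that.
Since imaging (must start by minute 289) depends on it, secondary incubation must finish by minute 289. Backing off its 25-minute duration gives a latest start of minute 264.
Staining feeds secondary incubation (must start by minute 264); imaging (must start by minute 289, minus 5-minute gap → minute 284). Taking the minimum, staining must finish by minute 264 and start by 264 − 55 = minute 209.
So staining can start as early as minute 125 and as late as minute 209, giving 209 − 125 = 84 minutes of slack.

84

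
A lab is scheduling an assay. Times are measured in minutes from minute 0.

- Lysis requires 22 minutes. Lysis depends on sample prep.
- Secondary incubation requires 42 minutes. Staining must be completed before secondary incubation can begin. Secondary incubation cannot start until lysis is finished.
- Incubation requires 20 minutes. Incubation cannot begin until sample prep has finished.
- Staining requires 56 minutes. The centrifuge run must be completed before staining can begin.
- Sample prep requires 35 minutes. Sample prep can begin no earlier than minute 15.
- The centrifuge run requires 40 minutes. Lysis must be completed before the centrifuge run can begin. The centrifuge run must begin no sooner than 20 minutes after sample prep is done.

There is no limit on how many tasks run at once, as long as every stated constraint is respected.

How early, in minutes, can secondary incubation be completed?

210

Sample prep waits on its own release at minute 15, so it starts at minute 15 and finishes at 15 + 35 = minute 50.
Lysis cannot begin until sample prep (finishes minute 50). It runs from minute 50 to 50 + 22 = minute 72.
For the centrifuge run: lysis (finishes minute 72); sample prep (finishes minute 50, plus 20-minute gap → minute 70). Taking the maximum gives a start of minute 72, and it finishes at 72 + 40 = minute 112.
Staining waits on the centrifuge run (finishes minute 112), so it starts at minute 112 and finishes at 112 + 56 = minute 168.
Secondary incubation has to wait for staining (finishes minute 168); lysis (finishes minute 72). The latest of these is minute 168, so secondary incubation runs minute 168 to 168 + 42 = minute 210.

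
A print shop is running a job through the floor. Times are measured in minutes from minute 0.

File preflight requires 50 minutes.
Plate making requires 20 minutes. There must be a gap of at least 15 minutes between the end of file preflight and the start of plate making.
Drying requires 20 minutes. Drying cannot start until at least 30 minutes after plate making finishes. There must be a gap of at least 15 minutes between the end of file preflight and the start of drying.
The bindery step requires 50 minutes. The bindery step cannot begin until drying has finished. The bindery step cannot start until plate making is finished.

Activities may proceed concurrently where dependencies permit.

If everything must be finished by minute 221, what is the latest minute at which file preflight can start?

To finish by minute 221, the bindery step (duration 50) must start no later than minute 171.
Since the bindery step (must start by minute 171) depends on it, drying must finish by minute 171. Backing off its 20-minute duration gives a latest start of minute 151.
Plate making must finish in time for drying (must start by minute 151, minus 30-minute gap → minute 121); the bindery step (must start by minute 171). The tightest is minute 121, so plate making must start by 121 − 20 = minute 101.
For file preflight: plate making (must start by minute 101, minus 15-minute gap → minute 86); drying (must start by minute 151, minus 15-minute gap → minute 136). The most restrictive is minute 86; with a 50-minute duration, file preflight must start by minute 36.

36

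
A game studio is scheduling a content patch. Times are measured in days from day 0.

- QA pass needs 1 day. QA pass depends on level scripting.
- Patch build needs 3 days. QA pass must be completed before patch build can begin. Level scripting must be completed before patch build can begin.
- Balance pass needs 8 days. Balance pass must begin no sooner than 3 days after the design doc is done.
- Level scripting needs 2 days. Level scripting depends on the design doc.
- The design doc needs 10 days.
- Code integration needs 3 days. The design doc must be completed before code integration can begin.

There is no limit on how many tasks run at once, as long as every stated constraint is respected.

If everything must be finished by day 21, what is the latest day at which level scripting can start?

15

Patch build must finish by day 21; it takes 3 days, so it must start by 21 − 3 = day 18.
QA pass must finish before patch build (must start by day 18). With a 1-day duration, QA pass must start by 18 − 1 = day 17.
Level scripting has several dependents: QA pass (must start by day 17); patch build (must start by day 18). The earliest of those limits is day 17, so level scripting must start by 17 − 2 = day 15.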